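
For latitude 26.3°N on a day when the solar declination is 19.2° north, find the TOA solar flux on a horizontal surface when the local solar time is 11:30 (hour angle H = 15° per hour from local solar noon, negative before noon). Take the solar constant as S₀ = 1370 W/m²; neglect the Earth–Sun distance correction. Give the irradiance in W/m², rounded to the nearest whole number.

Hour angle H = 15° × (11.5 − 12) = -7.50°.
cos θ_z = sin φ sin δ + cos φ cos δ cos H = (0.4431)(0.3289) + (0.8965)(0.9444)(0.9914) = 0.9851.
Top-of-atmosphere irradiance = S₀ cos θ_z = 1370 × 0.9851 = 1349.59 W/m².

1350 W/m²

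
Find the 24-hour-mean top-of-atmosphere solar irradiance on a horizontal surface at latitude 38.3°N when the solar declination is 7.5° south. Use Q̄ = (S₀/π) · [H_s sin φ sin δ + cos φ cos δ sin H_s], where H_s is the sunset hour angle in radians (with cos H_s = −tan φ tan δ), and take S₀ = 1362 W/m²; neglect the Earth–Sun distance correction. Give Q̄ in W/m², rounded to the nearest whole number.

284 W/m²

The sunset hour angle satisfies cos H_s = −tan φ tan δ = 0.1040, giving H_s = 84.03°. In radians, H_s = 1.4666.
H_s sin φ sin δ = 1.4666 × 0.6198 × -0.1305 = -0.1186.
cos φ cos δ sin H_s = 0.7848 × 0.9914 × 0.9946 = 0.7738.
Q̄ = (1362/π) × (-0.1186 + 0.7738) = 433.54 × 0.6552 = 284.06 W/m².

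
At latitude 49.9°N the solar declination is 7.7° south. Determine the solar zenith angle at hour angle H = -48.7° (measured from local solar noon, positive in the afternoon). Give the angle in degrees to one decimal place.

cos θ_z = sin(49.9°) sin(-7.7°) + cos(49.9°) cos(-7.7°) cos(-48.70°) = -0.1025 + 0.4213 = 0.3188.
θ_z = arccos(0.3188) = 71.41°.

71.4°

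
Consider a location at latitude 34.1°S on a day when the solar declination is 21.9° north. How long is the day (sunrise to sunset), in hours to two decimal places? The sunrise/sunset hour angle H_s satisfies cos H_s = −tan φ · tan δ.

−tan φ tan δ = −(-0.6771)(0.4020) = 0.2722; H_s = arccos(0.2722) = 74.20°.
Day length = 2 H_s / 15° h⁻¹ = 148.40° / 15 = 9.893 h.

9.89 hours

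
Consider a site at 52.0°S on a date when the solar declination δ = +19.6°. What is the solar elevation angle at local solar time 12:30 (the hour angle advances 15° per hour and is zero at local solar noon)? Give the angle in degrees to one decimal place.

Hour angle H = 15° × (12.5 − 12) = 7.50°.
cos θ_z = sin(-52.0°) sin(19.6°) + cos(-52.0°) cos(19.6°) cos(7.50°) = -0.2643 + 0.5750 = 0.3107.
θ_z = arccos(0.3107) = 71.90°, so the elevation is 90° − 71.90° = 18.10°.

18.1°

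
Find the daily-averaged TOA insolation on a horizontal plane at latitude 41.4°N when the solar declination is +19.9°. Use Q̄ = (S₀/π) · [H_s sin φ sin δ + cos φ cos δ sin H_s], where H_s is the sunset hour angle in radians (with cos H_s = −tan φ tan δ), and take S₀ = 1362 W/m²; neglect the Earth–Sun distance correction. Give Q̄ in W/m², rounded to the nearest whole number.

cos H_s = −tan(41.4°) · tan(19.9°) = -0.3191, so H_s = arccos(-0.3191) = 108.61°. In radians, H_s = 1.8956.
H_s sin φ sin δ = 1.8956 × 0.6613 × 0.3404 = 0.4267.
cos φ cos δ sin H_s = 0.7501 × 0.9403 × 0.9477 = 0.6684.
Q̄ = (1362/π) × (0.4267 + 0.6684) = 433.54 × 1.0951 = 474.77 W/m².

475 W/m²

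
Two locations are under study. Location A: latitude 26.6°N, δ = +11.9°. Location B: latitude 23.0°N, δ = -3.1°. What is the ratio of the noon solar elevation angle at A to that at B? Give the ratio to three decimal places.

A: 90° − |26.6 − (11.9)| = 75.30°.
B: 90° − |23.0 − (-3.1)| = 63.90°.
Ratio A/B = 75.3000 / 63.9000 = 1.1784.

1.178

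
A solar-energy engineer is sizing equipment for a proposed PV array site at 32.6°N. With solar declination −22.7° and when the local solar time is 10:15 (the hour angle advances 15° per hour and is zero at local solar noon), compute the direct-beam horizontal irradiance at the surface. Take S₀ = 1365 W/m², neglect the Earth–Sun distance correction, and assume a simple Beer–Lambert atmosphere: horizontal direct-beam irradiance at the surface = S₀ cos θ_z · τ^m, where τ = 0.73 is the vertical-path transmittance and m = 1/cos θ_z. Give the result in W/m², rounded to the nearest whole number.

Hour angle H = 15° × (10.25 − 12) = -26.25°.
cos θ_z = sin(32.6°) sin(-22.7°) + cos(32.6°) cos(-22.7°) cos(-26.25°) = -0.2079 + 0.6970 = 0.4891.
Air mass m = 1/cos θ_z = 1/0.4891 = 2.045; τ^m = 0.73^2.045 = 0.5254.
Surface direct beam = 1365 × 0.4891 × 0.5254 = 350.77 W/m².

351 W/m²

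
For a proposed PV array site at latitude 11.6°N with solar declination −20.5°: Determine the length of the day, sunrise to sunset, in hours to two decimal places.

11.41 hours

The sunset hour angle satisfies cos H_s = −tan φ tan δ = 0.0767, giving H_s = 85.60°.
Day length = 2 H_s / 15° h⁻¹ = 171.20° / 15 = 11.413 h.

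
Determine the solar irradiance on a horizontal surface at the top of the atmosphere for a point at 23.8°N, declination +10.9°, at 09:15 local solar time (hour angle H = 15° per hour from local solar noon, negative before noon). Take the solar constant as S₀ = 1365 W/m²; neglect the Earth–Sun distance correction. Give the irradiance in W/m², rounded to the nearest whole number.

1026 W/m²

Hour angle H = 15° × (9.25 − 12) = -41.25°.
cos θ_z = sin φ sin δ + cos φ cos δ cos H = (0.4035)(0.1891) + (0.9150)(0.9820)(0.7518) = 0.7518.
Top-of-atmosphere irradiance = S₀ cos θ_z = 1365 × 0.7518 = 1026.21 W/m².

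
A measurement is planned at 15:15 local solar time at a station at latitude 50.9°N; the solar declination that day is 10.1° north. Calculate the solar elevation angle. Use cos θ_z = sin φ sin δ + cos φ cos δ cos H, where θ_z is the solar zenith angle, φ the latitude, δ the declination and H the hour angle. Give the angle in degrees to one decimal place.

Hour angle H = 15° × (15.25 − 12) = 48.75°.
cos θ_z = sin(50.9°) sin(10.1°) + cos(50.9°) cos(10.1°) cos(48.75°) = 0.1361 + 0.4094 = 0.5455.
θ_z = arccos(0.5455) = 56.94°, so the elevation is 90° − 56.94° = 33.06°.

33.1°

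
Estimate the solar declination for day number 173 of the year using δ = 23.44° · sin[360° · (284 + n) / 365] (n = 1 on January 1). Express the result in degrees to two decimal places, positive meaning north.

360 × (284 + 173) / 365 = 450.740°; sin(450.740°) = 0.9999.
δ = 23.44 × 0.9999 = 23.438° ≈ +23.44°.

+23.44°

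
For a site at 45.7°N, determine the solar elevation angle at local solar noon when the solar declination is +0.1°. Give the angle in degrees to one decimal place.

44.4°

At local solar noon the hour angle is zero, so the elevation is 90° − |φ − δ| = 90° − |45.7° − (0.1°)| = 90° − 45.6° = 44.4°.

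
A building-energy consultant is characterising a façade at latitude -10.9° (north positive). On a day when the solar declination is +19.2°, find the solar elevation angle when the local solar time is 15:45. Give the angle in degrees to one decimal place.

26.9°

Hour angle H = 15° × (15.75 − 12) = 56.25°.
With φ = -10.9°, δ = 19.2°, H = 56.25°: sin φ sin δ = -0.0622, cos φ cos δ cos H = 0.5152, so cos θ_z = 0.4530.
θ_z = arccos(0.4530) = 63.06°, so the elevation is 90° − 63.06° = 26.94°.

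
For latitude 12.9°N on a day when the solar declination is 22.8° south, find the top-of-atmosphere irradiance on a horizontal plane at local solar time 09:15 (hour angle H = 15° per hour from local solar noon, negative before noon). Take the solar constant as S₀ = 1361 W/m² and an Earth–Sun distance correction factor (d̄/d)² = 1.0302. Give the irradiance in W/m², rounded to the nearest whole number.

Hour angle H = 15° × (9.25 − 12) = -41.25°.
cos θ_z = sin(12.9°) sin(-22.8°) + cos(12.9°) cos(-22.8°) cos(-41.25°) = -0.0865 + 0.6756 = 0.5891.
Top-of-atmosphere irradiance = S₀ (d̄/d)² cos θ_z = 1361 × 1.0302 × 0.5891 = 825.98 W/m².

826 W/m²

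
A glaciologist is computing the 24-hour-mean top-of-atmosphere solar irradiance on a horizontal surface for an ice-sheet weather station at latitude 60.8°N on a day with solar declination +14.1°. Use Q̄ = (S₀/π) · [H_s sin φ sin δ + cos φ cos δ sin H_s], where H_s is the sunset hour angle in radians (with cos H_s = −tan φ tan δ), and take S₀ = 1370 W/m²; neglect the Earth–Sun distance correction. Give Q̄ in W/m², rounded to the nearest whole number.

cos H_s = −tan(60.8°) · tan(14.1°) = -0.4494, so H_s = arccos(-0.4494) = 116.71°. In radians, H_s = 2.0370.
H_s sin φ sin δ = 2.0370 × 0.8729 × 0.2436 = 0.4331.
cos φ cos δ sin H_s = 0.4879 × 0.9699 × 0.8933 = 0.4227.
Q̄ = (1370/π) × (0.4331 + 0.4227) = 436.08 × 0.8558 = 373.20 W/m².

373 W/m²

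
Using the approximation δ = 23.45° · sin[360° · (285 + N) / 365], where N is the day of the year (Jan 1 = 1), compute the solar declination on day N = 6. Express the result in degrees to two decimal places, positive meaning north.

-22.42°

360 × (285 + 6) / 365 = 287.014°; sin(287.014°) = -0.9562.
δ = 23.45 × -0.9562 = -22.423° ≈ -22.42°.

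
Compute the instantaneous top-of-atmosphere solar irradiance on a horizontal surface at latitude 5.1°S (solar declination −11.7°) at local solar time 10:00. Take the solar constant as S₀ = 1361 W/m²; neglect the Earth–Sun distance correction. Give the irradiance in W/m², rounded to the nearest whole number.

1174 W/m²

Hour angle H = 15° × (10 − 12) = -30.00°.
cos θ_z = sin φ sin δ + cos φ cos δ cos H = (-0.0889)(-0.2028) + (0.9960)(0.9792)(0.8660) = 0.8626.
Top-of-atmosphere irradiance = S₀ cos θ_z = 1361 × 0.8626 = 1174.00 W/m².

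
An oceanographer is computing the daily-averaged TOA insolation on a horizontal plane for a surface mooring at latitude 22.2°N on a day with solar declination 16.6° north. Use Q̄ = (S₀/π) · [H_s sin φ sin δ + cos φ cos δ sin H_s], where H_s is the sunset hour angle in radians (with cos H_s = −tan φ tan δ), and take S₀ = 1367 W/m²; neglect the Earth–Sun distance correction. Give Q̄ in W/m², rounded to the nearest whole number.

463 W/m²

The sunset hour angle satisfies cos H_s = −tan φ tan δ = -0.1217, giving H_s = 96.99°. In radians, H_s = 1.6928.
H_s sin φ sin δ = 1.6928 × 0.3778 × 0.2857 = 0.1827.
cos φ cos δ sin H_s = 0.9259 × 0.9583 × 0.9926 = 0.8807.
Q̄ = (1367/π) × (0.1827 + 0.8807) = 435.13 × 1.0634 = 462.72 W/m².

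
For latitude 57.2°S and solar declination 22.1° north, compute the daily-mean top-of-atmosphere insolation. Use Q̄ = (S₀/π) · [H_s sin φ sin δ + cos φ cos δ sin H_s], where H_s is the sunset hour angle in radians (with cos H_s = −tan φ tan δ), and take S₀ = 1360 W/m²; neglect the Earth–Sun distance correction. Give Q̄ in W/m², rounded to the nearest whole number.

cos H_s = −tan(-57.2°) · tan(22.1°) = 0.6301, so H_s = arccos(0.6301) = 50.94°. In radians, H_s = 0.8891.
H_s sin φ sin δ = 0.8891 × -0.8406 × 0.3762 = -0.2812.
cos φ cos δ sin H_s = 0.5417 × 0.9265 × 0.7765 = 0.3897.
Q̄ = (1360/π) × (-0.2812 + 0.3897) = 432.90 × 0.1085 = 46.97 W/m².

47 W/m²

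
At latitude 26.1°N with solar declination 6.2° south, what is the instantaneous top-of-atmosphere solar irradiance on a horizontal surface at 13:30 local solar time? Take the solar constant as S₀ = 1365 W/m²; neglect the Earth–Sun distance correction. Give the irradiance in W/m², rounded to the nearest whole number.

Hour angle H = 15° × (13.5 − 12) = 22.50°.
cos θ_z = sin(26.1°) sin(-6.2°) + cos(26.1°) cos(-6.2°) cos(22.50°) = -0.0475 + 0.8248 = 0.7773.
Top-of-atmosphere irradiance = S₀ cos θ_z = 1365 × 0.7773 = 1061.01 W/m².

1061 W/m²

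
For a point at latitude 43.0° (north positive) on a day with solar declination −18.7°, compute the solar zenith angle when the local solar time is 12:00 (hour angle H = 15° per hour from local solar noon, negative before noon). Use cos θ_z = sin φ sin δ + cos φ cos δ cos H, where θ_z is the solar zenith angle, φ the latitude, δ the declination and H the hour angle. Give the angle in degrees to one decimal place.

Hour angle H = 15° × (12 − 12) = 0.00°.
cos θ_z = sin(43.0°) sin(-18.7°) + cos(43.0°) cos(-18.7°) cos(0.00°) = -0.2187 + 0.6927 = 0.4740.
θ_z = arccos(0.4740) = 61.71°.

61.7°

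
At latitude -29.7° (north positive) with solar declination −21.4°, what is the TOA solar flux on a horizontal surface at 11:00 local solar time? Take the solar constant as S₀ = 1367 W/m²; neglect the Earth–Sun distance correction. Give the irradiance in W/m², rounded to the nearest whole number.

Hour angle H = 15° × (11 − 12) = -15.00°.
With φ = -29.7°, δ = -21.4°, H = -15.00°: sin φ sin δ = 0.1808, cos φ cos δ cos H = 0.7812, so cos θ_z = 0.9620.
Top-of-atmosphere irradiance = S₀ cos θ_z = 1367 × 0.9620 = 1315.05 W/m².

1315 W/m²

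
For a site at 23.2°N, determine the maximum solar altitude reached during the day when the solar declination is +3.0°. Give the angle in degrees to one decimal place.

69.8°

At local solar noon the hour angle is zero, so the elevation is 90° − |φ − δ| = 90° − |23.2° − (3.0°)| = 90° − 20.2° = 69.8°.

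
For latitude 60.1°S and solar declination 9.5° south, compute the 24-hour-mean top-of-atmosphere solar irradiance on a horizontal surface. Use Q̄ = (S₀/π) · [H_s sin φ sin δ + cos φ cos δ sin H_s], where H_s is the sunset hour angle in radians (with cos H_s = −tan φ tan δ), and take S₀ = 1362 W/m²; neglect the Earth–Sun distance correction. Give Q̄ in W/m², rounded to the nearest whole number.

320 W/m²

cos H_s = −tan(-60.1°) · tan(-9.5°) = -0.2910, so H_s = arccos(-0.2910) = 106.92°. In radians, H_s = 1.8661.
H_s sin φ sin δ = 1.8661 × -0.8669 × -0.1650 = 0.2669.
cos φ cos δ sin H_s = 0.4985 × 0.9863 × 0.9567 = 0.4704.
Q̄ = (1362/π) × (0.2669 + 0.4704) = 433.54 × 0.7373 = 319.65 W/m².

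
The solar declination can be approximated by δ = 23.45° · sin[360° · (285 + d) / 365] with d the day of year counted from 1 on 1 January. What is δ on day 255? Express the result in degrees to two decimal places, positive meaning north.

360 × (285 + 255) / 365 = 532.603°; sin(532.603°) = 0.1287.
δ = 23.45 × 0.1287 = 3.018° ≈ +3.02°.

+3.02°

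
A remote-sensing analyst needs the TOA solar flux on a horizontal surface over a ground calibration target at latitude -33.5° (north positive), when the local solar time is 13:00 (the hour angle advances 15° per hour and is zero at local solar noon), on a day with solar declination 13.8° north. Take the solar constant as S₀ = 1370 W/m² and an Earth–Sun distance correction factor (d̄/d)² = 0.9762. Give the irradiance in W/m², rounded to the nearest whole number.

870 W/m²

Hour angle H = 15° × (13 − 12) = 15.00°.
cos θ_z = sin φ sin δ + cos φ cos δ cos H = (-0.5519)(0.2385) + (0.8339)(0.9711)(0.9659) = 0.6506.
Top-of-atmosphere irradiance = S₀ (d̄/d)² cos θ_z = 1370 × 0.9762 × 0.6506 = 870.11 W/m².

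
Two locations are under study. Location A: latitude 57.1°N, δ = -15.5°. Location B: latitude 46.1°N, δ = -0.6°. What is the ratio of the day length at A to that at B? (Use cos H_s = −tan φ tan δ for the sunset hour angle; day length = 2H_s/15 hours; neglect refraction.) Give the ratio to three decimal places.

0.723

A: H_s = arccos(−tan 57.1° · tan -15.5°) = 64.62°, so 2H_s/15 = 8.6160 h.
B: H_s = arccos(−tan 46.1° · tan -0.6°) = 89.38°, so 2H_s/15 = 11.9173 h.
Ratio A/B = 8.6160 / 11.9173 = 0.7230.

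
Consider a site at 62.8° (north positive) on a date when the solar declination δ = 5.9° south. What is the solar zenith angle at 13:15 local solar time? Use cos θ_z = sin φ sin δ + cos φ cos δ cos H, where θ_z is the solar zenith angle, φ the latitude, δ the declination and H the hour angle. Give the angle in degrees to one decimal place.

Hour angle H = 15° × (13.25 − 12) = 18.75°.
cos θ_z = sin φ sin δ + cos φ cos δ cos H = (0.8894)(-0.1028) + (0.4571)(0.9947)(0.9469) = 0.3391.
θ_z = arccos(0.3391) = 70.18°.

70.2°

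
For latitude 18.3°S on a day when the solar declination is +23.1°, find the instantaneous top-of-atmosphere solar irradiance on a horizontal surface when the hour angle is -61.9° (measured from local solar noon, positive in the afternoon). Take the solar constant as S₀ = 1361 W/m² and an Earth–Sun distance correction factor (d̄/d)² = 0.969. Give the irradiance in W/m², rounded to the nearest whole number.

380 W/m²

cos θ_z = sin φ sin δ + cos φ cos δ cos H = (-0.3140)(0.3923) + (0.9494)(0.9198)(0.4710) = 0.2881.
Top-of-atmosphere irradiance = S₀ (d̄/d)² cos θ_z = 1361 × 0.969 × 0.2881 = 379.95 W/m².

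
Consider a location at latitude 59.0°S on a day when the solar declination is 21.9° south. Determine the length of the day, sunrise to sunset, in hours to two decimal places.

−tan φ tan δ = −(-1.6643)(-0.4020) = -0.6690; H_s = arccos(-0.6690) = 131.99°.
Day length = 2 H_s / 15° h⁻¹ = 263.98° / 15 = 17.599 h.

17.60 hours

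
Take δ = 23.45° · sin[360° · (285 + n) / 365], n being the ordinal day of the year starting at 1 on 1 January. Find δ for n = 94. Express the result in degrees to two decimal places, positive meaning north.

360 × (285 + 94) / 365 = 373.808°; sin(373.808°) = 0.2387.
δ = 23.45 × 0.2387 = 5.598° ≈ +5.60°.

+5.60°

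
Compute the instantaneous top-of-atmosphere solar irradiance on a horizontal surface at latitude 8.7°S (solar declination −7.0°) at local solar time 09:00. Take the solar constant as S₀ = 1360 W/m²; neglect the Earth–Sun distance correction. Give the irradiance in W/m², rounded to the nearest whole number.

969 W/m²

Hour angle H = 15° × (9 − 12) = -45.00°.
cos θ_z = sin φ sin δ + cos φ cos δ cos H = (-0.1513)(-0.1219) + (0.9885)(0.9925)(0.7071) = 0.7122.
Top-of-atmosphere irradiance = S₀ cos θ_z = 1360 × 0.7122 = 968.59 W/m².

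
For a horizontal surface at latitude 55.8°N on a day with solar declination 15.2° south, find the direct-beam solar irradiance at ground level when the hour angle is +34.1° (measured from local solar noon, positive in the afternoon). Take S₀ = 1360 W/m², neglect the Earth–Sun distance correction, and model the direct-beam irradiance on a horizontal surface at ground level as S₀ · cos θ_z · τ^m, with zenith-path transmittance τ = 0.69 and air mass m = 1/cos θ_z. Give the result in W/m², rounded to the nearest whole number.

cos θ_z = sin(55.8°) sin(-15.2°) + cos(55.8°) cos(-15.2°) cos(34.10°) = -0.2169 + 0.4492 = 0.2323.
Air mass m = 1/cos θ_z = 1/0.2323 = 4.305; τ^m = 0.69^4.305 = 0.2024.
Surface direct beam = 1360 × 0.2323 × 0.2024 = 63.94 W/m².

64 W/m²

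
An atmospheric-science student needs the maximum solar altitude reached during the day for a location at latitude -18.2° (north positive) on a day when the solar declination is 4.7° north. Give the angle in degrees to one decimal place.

67.1°

At local solar noon the hour angle is zero, so the elevation is 90° − |φ − δ| = 90° − |-18.2° − (4.7°)| = 90° − 22.9° = 67.1°.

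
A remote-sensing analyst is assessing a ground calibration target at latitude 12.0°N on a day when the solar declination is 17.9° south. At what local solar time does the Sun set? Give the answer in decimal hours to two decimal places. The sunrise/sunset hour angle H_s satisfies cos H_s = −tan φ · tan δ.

The sunset hour angle satisfies cos H_s = −tan φ tan δ = 0.0687, giving H_s = 86.06°.
Sunset is at 12 + H_s/15 = 12 + 5.737 = 17.737 h local solar time.

17.74 h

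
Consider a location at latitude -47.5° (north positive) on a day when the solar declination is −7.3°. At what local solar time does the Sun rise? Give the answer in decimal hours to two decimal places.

cos H_s = −tan(-47.5°) · tan(-7.3°) = -0.1398, so H_s = arccos(-0.1398) = 98.04°.
Sunrise is at 12 − H_s/15 = 12 − 6.536 = 5.464 h local solar time.

5.46 h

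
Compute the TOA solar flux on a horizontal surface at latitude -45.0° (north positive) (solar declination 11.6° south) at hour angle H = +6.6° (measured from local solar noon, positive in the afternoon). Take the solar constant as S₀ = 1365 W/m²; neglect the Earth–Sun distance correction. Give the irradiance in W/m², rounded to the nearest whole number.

With φ = -45.0°, δ = -11.6°, H = 6.60°: sin φ sin δ = 0.1422, cos φ cos δ cos H = 0.6881, so cos θ_z = 0.8303.
Top-of-atmosphere irradiance = S₀ cos θ_z = 1365 × 0.8303 = 1133.36 W/m².

1133 W/m²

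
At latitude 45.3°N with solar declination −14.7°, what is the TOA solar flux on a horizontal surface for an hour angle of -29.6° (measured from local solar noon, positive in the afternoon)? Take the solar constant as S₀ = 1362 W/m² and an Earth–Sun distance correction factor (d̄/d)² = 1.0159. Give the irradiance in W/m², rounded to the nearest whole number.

cos θ_z = sin φ sin δ + cos φ cos δ cos H = (0.7108)(-0.2538) + (0.7034)(0.9673)(0.8695) = 0.4112.
Top-of-atmosphere irradiance = S₀ (d̄/d)² cos θ_z = 1362 × 1.0159 × 0.4112 = 568.96 W/m².

569 W/m²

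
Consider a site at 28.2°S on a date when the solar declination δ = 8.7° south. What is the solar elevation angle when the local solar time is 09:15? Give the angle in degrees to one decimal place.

46.6°

Hour angle H = 15° × (9.25 − 12) = -41.25°.
cos θ_z = sin(-28.2°) sin(-8.7°) + cos(-28.2°) cos(-8.7°) cos(-41.25°) = 0.0715 + 0.6550 = 0.7265.
θ_z = arccos(0.7265) = 43.41°, so the elevation is 90° − 43.41° = 46.59°.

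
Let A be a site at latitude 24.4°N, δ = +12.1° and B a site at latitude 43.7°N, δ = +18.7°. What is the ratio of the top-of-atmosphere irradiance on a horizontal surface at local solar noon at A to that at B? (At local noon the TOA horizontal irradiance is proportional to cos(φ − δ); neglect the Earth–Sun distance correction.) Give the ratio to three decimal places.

A: cos θ_z = cos(24.4° − (12.1°)) = 0.9770.
B: cos θ_z = cos(43.7° − (18.7°)) = 0.9063.
Ratio A/B = 0.9770 / 0.9063 = 1.0780.

1.078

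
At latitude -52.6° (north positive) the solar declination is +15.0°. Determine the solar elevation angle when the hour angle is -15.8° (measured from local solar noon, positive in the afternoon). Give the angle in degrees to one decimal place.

21.0°

cos θ_z = sin(-52.6°) sin(15.0°) + cos(-52.6°) cos(15.0°) cos(-15.80°) = -0.2056 + 0.5645 = 0.3589.
θ_z = arccos(0.3589) = 68.97°, so the elevation is 90° − 68.97° = 21.03°.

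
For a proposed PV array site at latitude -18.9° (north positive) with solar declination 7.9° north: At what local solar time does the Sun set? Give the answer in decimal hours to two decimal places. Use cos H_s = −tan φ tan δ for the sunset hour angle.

17.82 h

−tan φ tan δ = −(-0.3424)(0.1388) = 0.0475; H_s = arccos(0.0475) = 87.28°.
Sunset is at 12 + H_s/15 = 12 + 5.819 = 17.819 h local solar time.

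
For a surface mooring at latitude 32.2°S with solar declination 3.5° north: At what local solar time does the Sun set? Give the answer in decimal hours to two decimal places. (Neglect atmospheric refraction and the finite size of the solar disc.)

The sunset hour angle satisfies cos H_s = −tan φ tan δ = 0.0385, giving H_s = 87.79°.
Sunset is at 12 + H_s/15 = 12 + 5.853 = 17.853 h local solar time.

17.85 h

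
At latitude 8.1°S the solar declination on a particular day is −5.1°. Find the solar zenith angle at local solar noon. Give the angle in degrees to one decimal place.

At local solar noon the hour angle is zero, so the zenith angle is |φ − δ| = |-8.1° − (-5.1°)| = 3.0°.

3.0°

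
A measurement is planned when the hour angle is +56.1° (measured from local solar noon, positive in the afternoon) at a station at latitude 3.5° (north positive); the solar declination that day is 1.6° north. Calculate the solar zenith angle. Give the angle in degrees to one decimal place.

cos θ_z = sin(3.5°) sin(1.6°) + cos(3.5°) cos(1.6°) cos(56.10°) = 0.0017 + 0.5565 = 0.5582.
θ_z = arccos(0.5582) = 56.07°.

56.1°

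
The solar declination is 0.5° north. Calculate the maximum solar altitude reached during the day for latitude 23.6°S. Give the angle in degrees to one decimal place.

At local solar noon the hour angle is zero, so the elevation is 90° − |φ − δ| = 90° − |-23.6° − (0.5°)| = 90° − 24.1° = 65.9°.

65.9°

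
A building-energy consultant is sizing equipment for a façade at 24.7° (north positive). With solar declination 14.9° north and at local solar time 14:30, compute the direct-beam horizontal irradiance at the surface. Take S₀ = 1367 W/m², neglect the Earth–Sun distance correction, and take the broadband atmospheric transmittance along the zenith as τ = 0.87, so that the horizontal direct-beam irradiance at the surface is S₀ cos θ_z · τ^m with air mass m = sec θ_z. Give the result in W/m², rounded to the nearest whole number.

Hour angle H = 15° × (14.5 − 12) = 37.50°.
With φ = 24.7°, δ = 14.9°, H = 37.50°: sin φ sin δ = 0.1074, cos φ cos δ cos H = 0.6965, so cos θ_z = 0.8039.
Air mass m = 1/cos θ_z = 1/0.8039 = 1.244; τ^m = 0.87^1.244 = 0.8409.
Surface direct beam = 1367 × 0.8039 × 0.8409 = 924.09 W/m².

924 W/m²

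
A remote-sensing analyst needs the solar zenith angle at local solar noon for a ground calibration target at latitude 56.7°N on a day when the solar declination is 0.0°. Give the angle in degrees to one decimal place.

At local solar noon the hour angle is zero, so the zenith angle is |φ − δ| = |56.7° − (0.0°)| = 56.7°.

56.7°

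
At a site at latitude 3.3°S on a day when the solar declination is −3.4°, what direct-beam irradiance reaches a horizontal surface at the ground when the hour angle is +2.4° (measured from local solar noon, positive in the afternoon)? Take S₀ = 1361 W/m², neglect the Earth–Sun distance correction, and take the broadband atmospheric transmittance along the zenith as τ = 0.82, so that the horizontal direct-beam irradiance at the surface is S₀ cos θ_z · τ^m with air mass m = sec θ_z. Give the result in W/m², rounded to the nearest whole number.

1115 W/m²

cos θ_z = sin φ sin δ + cos φ cos δ cos H = (-0.0576)(-0.0593) + (0.9983)(0.9982)(0.9991) = 0.9990.
Air mass m = 1/cos θ_z = 1/0.9990 = 1.001; τ^m = 0.82^1.001 = 0.8198.
Surface direct beam = 1361 × 0.9990 × 0.8198 = 1114.63 W/m².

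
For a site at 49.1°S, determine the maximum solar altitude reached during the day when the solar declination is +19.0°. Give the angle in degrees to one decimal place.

At local solar noon the hour angle is zero, so the elevation is 90° − |φ − δ| = 90° − |-49.1° − (19.0°)| = 90° − 68.1° = 21.9°.

21.9°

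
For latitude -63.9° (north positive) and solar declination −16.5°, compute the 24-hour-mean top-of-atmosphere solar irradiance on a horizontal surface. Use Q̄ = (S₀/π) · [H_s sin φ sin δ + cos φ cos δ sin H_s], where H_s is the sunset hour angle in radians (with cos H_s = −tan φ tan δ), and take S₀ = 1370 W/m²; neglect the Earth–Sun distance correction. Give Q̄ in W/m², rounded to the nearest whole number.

cos H_s = −tan(-63.9°) · tan(-16.5°) = -0.6046, so H_s = arccos(-0.6046) = 127.20°. In radians, H_s = 2.2201.
H_s sin φ sin δ = 2.2201 × -0.8980 × -0.2840 = 0.5662.
cos φ cos δ sin H_s = 0.4399 × 0.9588 × 0.7965 = 0.3359.
Q̄ = (1370/π) × (0.5662 + 0.3359) = 436.08 × 0.9021 = 393.39 W/m².

393 W/m²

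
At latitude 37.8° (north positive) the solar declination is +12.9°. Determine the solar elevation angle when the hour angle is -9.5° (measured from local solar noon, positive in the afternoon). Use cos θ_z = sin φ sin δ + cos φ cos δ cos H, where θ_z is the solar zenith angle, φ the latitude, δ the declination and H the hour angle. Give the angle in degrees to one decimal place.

63.7°

cos θ_z = sin(37.8°) sin(12.9°) + cos(37.8°) cos(12.9°) cos(-9.50°) = 0.1368 + 0.7596 = 0.8964.
θ_z = arccos(0.8964) = 26.31°, so the elevation is 90° − 26.31° = 63.69°.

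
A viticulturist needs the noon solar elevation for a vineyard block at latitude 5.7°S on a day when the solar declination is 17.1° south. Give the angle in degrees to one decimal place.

78.6°

At local solar noon the hour angle is zero, so the elevation is 90° − |φ − δ| = 90° − |-5.7° − (-17.1°)| = 90° − 11.4° = 78.6°.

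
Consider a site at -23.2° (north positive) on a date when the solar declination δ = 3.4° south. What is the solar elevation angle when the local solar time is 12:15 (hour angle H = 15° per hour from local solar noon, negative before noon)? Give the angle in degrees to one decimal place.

69.9°

Hour angle H = 15° × (12.25 − 12) = 3.75°.
cos θ_z = sin φ sin δ + cos φ cos δ cos H = (-0.3939)(-0.0593) + (0.9191)(0.9982)(0.9979) = 0.9389.
θ_z = arccos(0.9389) = 20.13°, so the elevation is 90° − 20.13° = 69.87°.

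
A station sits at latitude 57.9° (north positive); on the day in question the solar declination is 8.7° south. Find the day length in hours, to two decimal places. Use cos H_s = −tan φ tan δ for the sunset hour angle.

10.12 hours

−tan φ tan δ = −(1.5941)(-0.1530) = 0.2439; H_s = arccos(0.2439) = 75.88°.
Day length = 2 H_s / 15° h⁻¹ = 151.76° / 15 = 10.117 h.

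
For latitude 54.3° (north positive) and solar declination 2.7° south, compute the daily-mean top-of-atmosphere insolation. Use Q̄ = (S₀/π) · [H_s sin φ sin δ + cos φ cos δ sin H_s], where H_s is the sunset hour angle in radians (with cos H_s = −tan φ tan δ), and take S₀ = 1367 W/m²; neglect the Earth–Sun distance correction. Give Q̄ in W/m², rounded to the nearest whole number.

cos H_s = −tan(54.3°) · tan(-2.7°) = 0.0656, so H_s = arccos(0.0656) = 86.24°. In radians, H_s = 1.5052.
H_s sin φ sin δ = 1.5052 × 0.8121 × -0.0471 = -0.0576.
cos φ cos δ sin H_s = 0.5835 × 0.9989 × 0.9978 = 0.5816.
Q̄ = (1367/π) × (-0.0576 + 0.5816) = 435.13 × 0.5240 = 228.01 W/m².

228 W/m²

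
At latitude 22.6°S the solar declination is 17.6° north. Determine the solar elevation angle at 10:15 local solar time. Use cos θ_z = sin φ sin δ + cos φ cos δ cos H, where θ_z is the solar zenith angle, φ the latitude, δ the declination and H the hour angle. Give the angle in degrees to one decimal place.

42.3°

Hour angle H = 15° × (10.25 − 12) = -26.25°.
cos θ_z = sin(-22.6°) sin(17.6°) + cos(-22.6°) cos(17.6°) cos(-26.25°) = -0.1162 + 0.7892 = 0.6730.
θ_z = arccos(0.6730) = 47.70°, so the elevation is 90° − 47.70° = 42.30°.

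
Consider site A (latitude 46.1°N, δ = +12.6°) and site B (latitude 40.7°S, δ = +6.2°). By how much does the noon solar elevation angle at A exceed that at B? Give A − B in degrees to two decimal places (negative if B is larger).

+13.40°

A: 90° − |46.1 − (12.6)| = 56.50°.
B: 90° − |-40.7 − (6.2)| = 43.10°.
A − B = 56.50 − 43.10 = 13.40°.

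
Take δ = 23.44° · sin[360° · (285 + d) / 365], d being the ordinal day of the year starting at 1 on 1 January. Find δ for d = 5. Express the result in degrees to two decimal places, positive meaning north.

-22.53°

360 × (285 + 5) / 365 = 286.027°; sin(286.027°) = -0.9611.
δ = 23.44 × -0.9611 = -22.528° ≈ -22.53°.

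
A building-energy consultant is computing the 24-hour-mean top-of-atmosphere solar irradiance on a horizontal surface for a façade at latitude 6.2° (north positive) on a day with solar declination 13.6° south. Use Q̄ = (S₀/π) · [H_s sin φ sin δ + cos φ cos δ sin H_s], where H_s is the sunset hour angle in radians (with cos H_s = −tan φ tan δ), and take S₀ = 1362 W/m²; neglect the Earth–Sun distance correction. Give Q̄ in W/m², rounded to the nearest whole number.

402 W/m²

cos H_s = −tan(6.2°) · tan(-13.6°) = 0.0263, so H_s = arccos(0.0263) = 88.49°. In radians, H_s = 1.5444.
H_s sin φ sin δ = 1.5444 × 0.1080 × -0.2351 = -0.0392.
cos φ cos δ sin H_s = 0.9942 × 0.9720 × 0.9997 = 0.9661.
Q̄ = (1362/π) × (-0.0392 + 0.9661) = 433.54 × 0.9269 = 401.85 W/m².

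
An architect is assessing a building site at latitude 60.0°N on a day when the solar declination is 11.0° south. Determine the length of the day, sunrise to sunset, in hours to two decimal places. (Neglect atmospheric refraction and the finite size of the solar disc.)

9.38 hours

The sunset hour angle satisfies cos H_s = −tan φ tan δ = 0.3367, giving H_s = 70.32°.
Day length = 2 H_s / 15° h⁻¹ = 140.64° / 15 = 9.376 h.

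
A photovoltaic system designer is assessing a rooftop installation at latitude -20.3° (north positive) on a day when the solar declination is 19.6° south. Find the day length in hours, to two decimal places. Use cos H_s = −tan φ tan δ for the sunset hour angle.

13.01 hours

The sunset hour angle satisfies cos H_s = −tan φ tan δ = -0.1317, giving H_s = 97.57°.
Day length = 2 H_s / 15° h⁻¹ = 195.14° / 15 = 13.009 h.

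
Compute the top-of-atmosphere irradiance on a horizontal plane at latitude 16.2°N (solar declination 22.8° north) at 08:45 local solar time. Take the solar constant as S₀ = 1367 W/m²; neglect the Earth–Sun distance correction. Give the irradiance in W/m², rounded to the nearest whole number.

Hour angle H = 15° × (8.75 − 12) = -48.75°.
With φ = 16.2°, δ = 22.8°, H = -48.75°: sin φ sin δ = 0.1081, cos φ cos δ cos H = 0.5837, so cos θ_z = 0.6918.
Top-of-atmosphere irradiance = S₀ cos θ_z = 1367 × 0.6918 = 945.69 W/m².

946 W/m²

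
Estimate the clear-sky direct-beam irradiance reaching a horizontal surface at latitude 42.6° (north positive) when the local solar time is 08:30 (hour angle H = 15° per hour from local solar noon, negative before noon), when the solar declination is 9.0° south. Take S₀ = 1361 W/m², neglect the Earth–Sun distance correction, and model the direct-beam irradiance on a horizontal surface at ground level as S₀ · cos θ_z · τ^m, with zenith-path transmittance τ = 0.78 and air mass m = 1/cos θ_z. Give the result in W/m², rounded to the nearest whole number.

219 W/m²

Hour angle H = 15° × (8.5 − 12) = -52.50°.
cos θ_z = sin(42.6°) sin(-9.0°) + cos(42.6°) cos(-9.0°) cos(-52.50°) = -0.1059 + 0.4426 = 0.3367.
Air mass m = 1/cos θ_z = 1/0.3367 = 2.970; τ^m = 0.78^2.970 = 0.4781.
Surface direct beam = 1361 × 0.3367 × 0.4781 = 219.09 W/m².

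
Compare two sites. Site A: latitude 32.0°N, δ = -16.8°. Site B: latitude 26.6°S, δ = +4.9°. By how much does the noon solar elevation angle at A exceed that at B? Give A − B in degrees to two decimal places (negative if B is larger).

A: 90° − |32.0 − (-16.8)| = 41.20°.
B: 90° − |-26.6 − (4.9)| = 58.50°.
A − B = 41.20 − 58.50 = -17.30°.

-17.30°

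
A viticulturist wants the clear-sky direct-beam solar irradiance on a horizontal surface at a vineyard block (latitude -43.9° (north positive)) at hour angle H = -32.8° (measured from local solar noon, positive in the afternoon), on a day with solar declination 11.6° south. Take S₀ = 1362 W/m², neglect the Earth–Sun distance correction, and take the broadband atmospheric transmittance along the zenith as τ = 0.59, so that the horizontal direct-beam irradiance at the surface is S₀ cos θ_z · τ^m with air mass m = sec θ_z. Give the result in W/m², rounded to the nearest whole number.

486 W/m²

With φ = -43.9°, δ = -11.6°, H = -32.80°: sin φ sin δ = 0.1394, cos φ cos δ cos H = 0.5933, so cos θ_z = 0.7327.
Air mass m = 1/cos θ_z = 1/0.7327 = 1.365; τ^m = 0.59^1.365 = 0.4866.
Surface direct beam = 1362 × 0.7327 × 0.4866 = 485.60 W/m².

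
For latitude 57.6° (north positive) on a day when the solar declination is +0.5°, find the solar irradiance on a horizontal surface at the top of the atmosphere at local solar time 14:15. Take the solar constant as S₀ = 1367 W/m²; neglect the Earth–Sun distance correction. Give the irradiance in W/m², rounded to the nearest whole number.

Hour angle H = 15° × (14.25 − 12) = 33.75°.
cos θ_z = sin φ sin δ + cos φ cos δ cos H = (0.8443)(0.0087) + (0.5358)(1.0000)(0.8315) = 0.4529.
Top-of-atmosphere irradiance = S₀ cos θ_z = 1367 × 0.4529 = 619.11 W/m².

619 W/m²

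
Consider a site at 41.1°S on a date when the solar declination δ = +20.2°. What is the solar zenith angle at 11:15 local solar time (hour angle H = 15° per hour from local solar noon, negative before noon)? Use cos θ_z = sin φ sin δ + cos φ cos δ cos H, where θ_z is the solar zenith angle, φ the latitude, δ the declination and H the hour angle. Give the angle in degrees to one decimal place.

62.2°

Hour angle H = 15° × (11.25 − 12) = -11.25°.
cos θ_z = sin(-41.1°) sin(20.2°) + cos(-41.1°) cos(20.2°) cos(-11.25°) = -0.2270 + 0.6936 = 0.4666.
θ_z = arccos(0.4666) = 62.19°.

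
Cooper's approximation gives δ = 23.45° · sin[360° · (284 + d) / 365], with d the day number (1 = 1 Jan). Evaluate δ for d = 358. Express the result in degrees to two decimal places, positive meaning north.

360 × (284 + 358) / 365 = 633.205°; sin(633.205°) = -0.9984.
δ = 23.45 × -0.9984 = -23.412° ≈ -23.41°.

-23.41°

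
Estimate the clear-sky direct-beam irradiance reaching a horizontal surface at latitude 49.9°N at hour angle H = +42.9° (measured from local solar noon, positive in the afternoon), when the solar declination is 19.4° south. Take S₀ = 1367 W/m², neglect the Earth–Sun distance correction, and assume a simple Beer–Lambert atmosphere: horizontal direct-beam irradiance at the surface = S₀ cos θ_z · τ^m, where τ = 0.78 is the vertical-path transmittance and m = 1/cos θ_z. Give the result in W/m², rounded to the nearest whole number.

71 W/m²

With φ = 49.9°, δ = -19.4°, H = 42.90°: sin φ sin δ = -0.2541, cos φ cos δ cos H = 0.4451, so cos θ_z = 0.1910.
Air mass m = 1/cos θ_z = 1/0.1910 = 5.236; τ^m = 0.78^5.236 = 0.2723.
Surface direct beam = 1367 × 0.1910 × 0.2723 = 71.10 W/m².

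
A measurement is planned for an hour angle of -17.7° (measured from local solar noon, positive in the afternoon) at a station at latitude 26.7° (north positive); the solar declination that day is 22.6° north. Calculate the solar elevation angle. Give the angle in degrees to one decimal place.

73.4°

cos θ_z = sin(26.7°) sin(22.6°) + cos(26.7°) cos(22.6°) cos(-17.70°) = 0.1727 + 0.7857 = 0.9584.
θ_z = arccos(0.9584) = 16.58°, so the elevation is 90° − 16.58° = 73.42°.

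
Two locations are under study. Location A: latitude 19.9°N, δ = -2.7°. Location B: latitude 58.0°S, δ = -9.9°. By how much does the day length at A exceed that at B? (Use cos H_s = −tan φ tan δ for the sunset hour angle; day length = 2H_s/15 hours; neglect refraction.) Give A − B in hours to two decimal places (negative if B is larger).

-2.29 h

A: H_s = arccos(−tan 19.9° · tan -2.7°) = 89.02°, so 2H_s/15 = 11.8693 h.
B: H_s = arccos(−tan -58.0° · tan -9.9°) = 106.22°, so 2H_s/15 = 14.1627 h.
A − B = 11.8693 − 14.1627 = -2.2934 h.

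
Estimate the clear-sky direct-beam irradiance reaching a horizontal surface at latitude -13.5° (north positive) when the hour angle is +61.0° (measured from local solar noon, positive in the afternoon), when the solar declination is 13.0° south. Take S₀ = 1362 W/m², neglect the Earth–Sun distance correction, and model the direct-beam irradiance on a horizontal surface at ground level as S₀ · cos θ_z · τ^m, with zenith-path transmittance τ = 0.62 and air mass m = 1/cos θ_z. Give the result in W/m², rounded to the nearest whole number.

274 W/m²

cos θ_z = sin(-13.5°) sin(-13.0°) + cos(-13.5°) cos(-13.0°) cos(61.00°) = 0.0525 + 0.4593 = 0.5118.
Air mass m = 1/cos θ_z = 1/0.5118 = 1.954; τ^m = 0.62^1.954 = 0.3929.
Surface direct beam = 1362 × 0.5118 × 0.3929 = 273.88 W/m².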